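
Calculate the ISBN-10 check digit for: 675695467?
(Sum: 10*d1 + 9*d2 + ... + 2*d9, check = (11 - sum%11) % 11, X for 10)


Weighted sum: 332
332 mod 11 = 2

Check digit: 9


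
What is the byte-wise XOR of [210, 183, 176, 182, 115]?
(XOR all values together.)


XOR chain: 210 ^ 183 ^ 176 ^ 182 ^ 115 = 16

16


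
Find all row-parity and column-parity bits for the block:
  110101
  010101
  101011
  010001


Row parities: 0100
Column parities: 011010

Row P: 0100, Col P: 011010, Corner: 1


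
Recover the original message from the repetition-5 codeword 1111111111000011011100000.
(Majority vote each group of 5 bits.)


Groups: 11111, 11111, 00001, 10111, 00000
Majority votes: 11010

11010


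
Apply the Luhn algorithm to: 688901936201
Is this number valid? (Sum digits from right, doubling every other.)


Luhn sum = 46
46 mod 10 = 6

Invalid (Luhn sum mod 10 = 6)


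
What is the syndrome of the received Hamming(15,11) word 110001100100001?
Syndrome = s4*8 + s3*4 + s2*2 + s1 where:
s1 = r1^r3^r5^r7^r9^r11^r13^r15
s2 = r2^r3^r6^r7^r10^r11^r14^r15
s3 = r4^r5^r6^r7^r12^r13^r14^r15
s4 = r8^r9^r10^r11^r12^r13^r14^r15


s1=1, s2=1, s3=1, s4=0

Syndrome = 7 (error at position 7)


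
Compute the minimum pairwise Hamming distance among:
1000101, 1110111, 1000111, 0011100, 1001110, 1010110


Comparing all pairs, minimum distance: 1
Can detect 0 errors, correct 0 errors

1


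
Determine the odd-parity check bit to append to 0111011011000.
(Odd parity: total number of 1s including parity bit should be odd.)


Number of 1s in data: 7
Parity bit: 0

0


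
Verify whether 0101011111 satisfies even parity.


Number of 1s: 7

No, parity error (7 ones)


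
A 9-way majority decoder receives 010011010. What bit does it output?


Ones: 4 out of 9
Threshold: 5

0 (4/9 voted 1)


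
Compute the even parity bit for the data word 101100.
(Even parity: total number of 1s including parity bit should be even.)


Number of 1s in data: 3
Parity bit: 1

1


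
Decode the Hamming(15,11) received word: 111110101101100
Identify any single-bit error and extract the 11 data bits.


Syndrome = 4: error at position 4

Data: 11011101100 (corrected bit 4)


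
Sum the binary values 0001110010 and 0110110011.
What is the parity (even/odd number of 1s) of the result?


0001110010 = 114
0110110011 = 435
Sum = 549 = 1000100101
1s count = 4

even parity (4 ones in 1000100101)


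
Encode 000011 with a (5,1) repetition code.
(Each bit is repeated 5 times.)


Each bit -> 5 copies

000000000000000000001111111111


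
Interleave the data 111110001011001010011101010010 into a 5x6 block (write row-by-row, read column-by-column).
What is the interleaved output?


Matrix:
  111110
  001011
  001010
  011101
  010010
Read columns: 100001001111110100101110101010

100001001111110100101110101010


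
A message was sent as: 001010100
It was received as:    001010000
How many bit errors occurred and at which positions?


XOR: 000000100

1 error(s) at position(s): 6


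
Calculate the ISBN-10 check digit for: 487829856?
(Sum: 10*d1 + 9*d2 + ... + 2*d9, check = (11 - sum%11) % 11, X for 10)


Weighted sum: 340
340 mod 11 = 10

Check digit: 1


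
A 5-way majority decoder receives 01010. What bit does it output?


Ones: 2 out of 5
Threshold: 3

0 (2/5 voted 1)


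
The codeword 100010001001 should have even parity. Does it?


Number of 1s: 4

Yes, parity is correct (4 ones)


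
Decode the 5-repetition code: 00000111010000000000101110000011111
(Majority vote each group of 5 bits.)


Groups: 00000, 11101, 00000, 00000, 10111, 00000, 11111
Majority votes: 0100101

0100101


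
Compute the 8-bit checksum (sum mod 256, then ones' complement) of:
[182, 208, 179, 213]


Sum = 782 mod 256 = 14
Complement = 241

241


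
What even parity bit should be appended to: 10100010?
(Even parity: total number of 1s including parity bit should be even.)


Number of 1s in data: 3
Parity bit: 1

1


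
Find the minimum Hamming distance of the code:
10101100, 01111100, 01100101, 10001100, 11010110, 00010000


Comparing all pairs, minimum distance: 1
Can detect 0 errors, correct 0 errors

1


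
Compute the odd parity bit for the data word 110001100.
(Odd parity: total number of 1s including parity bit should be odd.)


Number of 1s in data: 4
Parity bit: 1

1


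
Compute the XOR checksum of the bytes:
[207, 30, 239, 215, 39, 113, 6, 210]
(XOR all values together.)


XOR chain: 207 ^ 30 ^ 239 ^ 215 ^ 39 ^ 113 ^ 6 ^ 210 = 107

107


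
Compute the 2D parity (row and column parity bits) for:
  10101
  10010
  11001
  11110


Row parities: 1010
Column parities: 00000

Row P: 1010, Col P: 00000, Corner: 0


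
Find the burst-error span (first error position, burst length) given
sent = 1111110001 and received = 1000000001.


XOR: 0111110000

Burst at position 1, length 5


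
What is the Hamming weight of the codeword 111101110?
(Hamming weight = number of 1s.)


Counting 1s in 111101110

7


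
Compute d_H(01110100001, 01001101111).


XOR: 00111001110
Count of 1s: 6

6


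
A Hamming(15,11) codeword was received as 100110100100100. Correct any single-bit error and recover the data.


Syndrome = 0: no error detected

Data: 01010100100 (no errors)


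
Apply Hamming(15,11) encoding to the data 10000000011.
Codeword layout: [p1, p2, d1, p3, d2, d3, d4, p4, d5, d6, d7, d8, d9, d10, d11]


Parity bits: p1=0, p2=1, p3=0, p4=0

011000000000011


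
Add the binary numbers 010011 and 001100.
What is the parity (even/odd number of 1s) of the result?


010011 = 19
001100 = 12
Sum = 31 = 11111
1s count = 5

odd parity (5 ones in 11111)


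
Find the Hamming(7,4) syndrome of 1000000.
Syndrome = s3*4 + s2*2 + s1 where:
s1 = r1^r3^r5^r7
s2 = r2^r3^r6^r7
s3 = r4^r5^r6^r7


s1=1, s2=0, s3=0

Syndrome = 1 (error at position 1)


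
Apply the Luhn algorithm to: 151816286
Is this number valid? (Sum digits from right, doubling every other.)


Luhn sum = 29
29 mod 10 = 9

Invalid (Luhn sum mod 10 = 9)


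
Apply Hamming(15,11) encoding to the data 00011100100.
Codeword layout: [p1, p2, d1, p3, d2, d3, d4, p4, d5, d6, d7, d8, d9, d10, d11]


Parity bits: p1=1, p2=0, p3=0, p4=1

100000111100100


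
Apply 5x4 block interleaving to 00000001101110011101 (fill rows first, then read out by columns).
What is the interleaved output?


Matrix:
  0000
  0001
  1011
  1001
  1101
Read columns: 00111000010010001111

00111000010010001111


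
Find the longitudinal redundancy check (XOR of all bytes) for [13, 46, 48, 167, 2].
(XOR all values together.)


XOR chain: 13 ^ 46 ^ 48 ^ 167 ^ 2 = 182

182


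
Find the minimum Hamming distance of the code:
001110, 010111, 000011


Comparing all pairs, minimum distance: 2
Can detect 1 errors, correct 0 errors

2


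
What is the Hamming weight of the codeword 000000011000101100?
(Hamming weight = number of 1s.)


Counting 1s in 000000011000101100

5


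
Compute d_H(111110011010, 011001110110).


XOR: 100111101100
Count of 1s: 7

7


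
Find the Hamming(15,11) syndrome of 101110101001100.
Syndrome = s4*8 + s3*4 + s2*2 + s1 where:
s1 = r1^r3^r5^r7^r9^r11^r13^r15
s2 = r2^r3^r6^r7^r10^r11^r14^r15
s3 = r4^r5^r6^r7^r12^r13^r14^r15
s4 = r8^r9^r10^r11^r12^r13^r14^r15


s1=0, s2=0, s3=1, s4=1

Syndrome = 12 (error at position 12)


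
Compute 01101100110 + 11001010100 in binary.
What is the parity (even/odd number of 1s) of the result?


01101100110 = 870
11001010100 = 1620
Sum = 2490 = 100110111010
1s count = 7

odd parity (7 ones in 100110111010)


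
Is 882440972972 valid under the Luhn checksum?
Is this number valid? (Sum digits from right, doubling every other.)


Luhn sum = 67
67 mod 10 = 7

Invalid (Luhn sum mod 10 = 7)


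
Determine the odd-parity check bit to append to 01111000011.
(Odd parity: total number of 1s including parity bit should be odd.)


Number of 1s in data: 6
Parity bit: 1

1


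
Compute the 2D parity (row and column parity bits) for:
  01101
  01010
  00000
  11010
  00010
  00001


Row parities: 100111
Column parities: 11110

Row P: 100111, Col P: 11110, Corner: 0


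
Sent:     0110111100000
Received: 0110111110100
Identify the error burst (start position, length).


XOR: 0000000010100

Burst at position 8, length 3


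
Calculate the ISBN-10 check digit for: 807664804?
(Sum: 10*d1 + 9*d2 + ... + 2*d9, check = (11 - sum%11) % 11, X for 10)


Weighted sum: 274
274 mod 11 = 10

Check digit: 1


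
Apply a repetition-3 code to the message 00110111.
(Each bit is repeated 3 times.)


Each bit -> 3 copies

000000111111000111111111


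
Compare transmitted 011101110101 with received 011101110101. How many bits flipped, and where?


XOR: 000000000000

0 errors (received matches sent)


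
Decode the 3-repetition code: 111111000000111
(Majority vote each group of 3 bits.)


Groups: 111, 111, 000, 000, 111
Majority votes: 11001

11001


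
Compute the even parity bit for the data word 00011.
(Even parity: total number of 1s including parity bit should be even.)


Number of 1s in data: 2
Parity bit: 0

0


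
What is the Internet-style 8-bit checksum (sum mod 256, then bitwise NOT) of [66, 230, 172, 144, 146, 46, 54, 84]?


Sum = 942 mod 256 = 174
Complement = 81

81


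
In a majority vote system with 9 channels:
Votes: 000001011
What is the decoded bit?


Ones: 3 out of 9
Threshold: 5

0 (3/9 voted 1)


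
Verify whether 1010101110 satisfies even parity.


Number of 1s: 6

Yes, parity is correct (6 ones)


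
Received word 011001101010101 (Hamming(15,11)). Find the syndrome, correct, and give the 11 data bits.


Syndrome = 0: no error detected

Data: 10111010101 (no errors)


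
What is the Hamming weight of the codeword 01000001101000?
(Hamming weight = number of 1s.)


Counting 1s in 01000001101000

4


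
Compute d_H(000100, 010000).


XOR: 010100
Count of 1s: 2

2


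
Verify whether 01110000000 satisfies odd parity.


Number of 1s: 3

Yes, parity is correct (3 ones)


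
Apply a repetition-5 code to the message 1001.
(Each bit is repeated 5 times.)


Each bit -> 5 copies

11111000000000011111


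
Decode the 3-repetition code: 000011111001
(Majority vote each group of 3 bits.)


Groups: 000, 011, 111, 001
Majority votes: 0110

0110


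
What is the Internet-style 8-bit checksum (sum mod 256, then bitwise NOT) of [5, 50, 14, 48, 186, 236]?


Sum = 539 mod 256 = 27
Complement = 228

228


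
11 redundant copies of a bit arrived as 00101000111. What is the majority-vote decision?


Ones: 5 out of 11
Threshold: 6

0 (5/11 voted 1)


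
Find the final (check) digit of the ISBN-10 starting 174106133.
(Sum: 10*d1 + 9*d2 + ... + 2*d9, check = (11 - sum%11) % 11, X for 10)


Weighted sum: 161
161 mod 11 = 7

Check digit: 4


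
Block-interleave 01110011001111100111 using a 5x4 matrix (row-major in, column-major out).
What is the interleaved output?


Matrix:
  0111
  0011
  0011
  1110
  0111
Read columns: 00010100111111111101

00010100111111111101


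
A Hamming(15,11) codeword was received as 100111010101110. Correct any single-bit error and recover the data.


Syndrome = 11: error at position 11

Data: 01100111110 (corrected bit 11)


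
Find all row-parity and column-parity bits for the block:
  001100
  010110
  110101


Row parities: 010
Column parities: 101111

Row P: 010, Col P: 101111, Corner: 1


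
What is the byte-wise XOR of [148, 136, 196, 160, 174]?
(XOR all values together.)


XOR chain: 148 ^ 136 ^ 196 ^ 160 ^ 174 = 214

214


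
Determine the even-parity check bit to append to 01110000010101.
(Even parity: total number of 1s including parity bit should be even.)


Number of 1s in data: 6
Parity bit: 0

0


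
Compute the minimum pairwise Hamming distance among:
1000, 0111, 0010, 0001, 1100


Comparing all pairs, minimum distance: 1
Can detect 0 errors, correct 0 errors

1


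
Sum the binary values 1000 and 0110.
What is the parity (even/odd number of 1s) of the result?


1000 = 8
0110 = 6
Sum = 14 = 1110
1s count = 3

odd parity (3 ones in 1110)


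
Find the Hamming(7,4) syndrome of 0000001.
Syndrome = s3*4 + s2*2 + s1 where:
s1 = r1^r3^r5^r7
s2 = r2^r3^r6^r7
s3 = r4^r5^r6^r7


s1=1, s2=1, s3=1

Syndrome = 7 (error at position 7)


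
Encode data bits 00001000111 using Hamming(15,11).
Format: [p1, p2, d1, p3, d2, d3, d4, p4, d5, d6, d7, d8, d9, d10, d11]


Parity bits: p1=1, p2=0, p3=1, p4=0

100100001000111


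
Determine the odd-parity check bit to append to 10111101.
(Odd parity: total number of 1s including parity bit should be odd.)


Number of 1s in data: 6
Parity bit: 1

1


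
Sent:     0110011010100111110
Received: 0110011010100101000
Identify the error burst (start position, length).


XOR: 0000000000000010110

Burst at position 14, length 4


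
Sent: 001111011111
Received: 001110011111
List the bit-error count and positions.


XOR: 000001000000

1 error(s) at position(s): 5


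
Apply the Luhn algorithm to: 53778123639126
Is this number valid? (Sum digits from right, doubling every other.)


Luhn sum = 57
57 mod 10 = 7

Invalid (Luhn sum mod 10 = 7)


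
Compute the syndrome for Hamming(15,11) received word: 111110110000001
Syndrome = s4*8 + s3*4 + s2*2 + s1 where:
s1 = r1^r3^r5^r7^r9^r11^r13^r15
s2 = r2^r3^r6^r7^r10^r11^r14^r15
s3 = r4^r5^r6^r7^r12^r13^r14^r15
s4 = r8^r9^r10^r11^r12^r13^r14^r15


s1=1, s2=0, s3=0, s4=0

Syndrome = 1 (error at position 1)


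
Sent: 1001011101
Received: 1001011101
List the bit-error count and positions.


XOR: 0000000000

0 errors (received matches sent)


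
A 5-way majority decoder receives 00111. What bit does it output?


Ones: 3 out of 5
Threshold: 3

1 (3/5 voted 1)


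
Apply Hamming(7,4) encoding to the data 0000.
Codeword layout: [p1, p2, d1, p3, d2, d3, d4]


Parity bits: p1=0, p2=0, p3=0

0000000


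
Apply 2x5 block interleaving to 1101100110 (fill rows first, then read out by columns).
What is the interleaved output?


Matrix:
  11011
  00110
Read columns: 1010011110

1010011110


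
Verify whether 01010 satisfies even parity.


Number of 1s: 2

Yes, parity is correct (2 ones)


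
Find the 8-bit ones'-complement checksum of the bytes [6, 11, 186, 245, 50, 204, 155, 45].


Sum = 902 mod 256 = 134
Complement = 121

121


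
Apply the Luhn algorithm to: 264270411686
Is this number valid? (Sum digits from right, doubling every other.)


Luhn sum = 55
55 mod 10 = 5

Invalid (Luhn sum mod 10 = 5)


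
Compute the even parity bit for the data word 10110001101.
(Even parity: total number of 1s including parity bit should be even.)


Number of 1s in data: 6
Parity bit: 0

0


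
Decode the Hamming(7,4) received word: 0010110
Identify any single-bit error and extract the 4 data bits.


Syndrome = 0: no error detected

Data: 1110 (no errors)


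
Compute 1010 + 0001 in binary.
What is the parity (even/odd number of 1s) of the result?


1010 = 10
0001 = 1
Sum = 11 = 1011
1s count = 3

odd parity (3 ones in 1011)


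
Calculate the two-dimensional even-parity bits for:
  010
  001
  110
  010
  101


Row parities: 11010
Column parities: 010

Row P: 11010, Col P: 010, Corner: 1


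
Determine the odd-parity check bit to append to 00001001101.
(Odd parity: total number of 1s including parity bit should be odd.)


Number of 1s in data: 4
Parity bit: 1

1


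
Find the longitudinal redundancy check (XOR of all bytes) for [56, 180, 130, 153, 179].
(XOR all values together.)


XOR chain: 56 ^ 180 ^ 130 ^ 153 ^ 179 = 36

36


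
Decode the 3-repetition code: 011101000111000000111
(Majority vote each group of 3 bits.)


Groups: 011, 101, 000, 111, 000, 000, 111
Majority votes: 1101001

1101001


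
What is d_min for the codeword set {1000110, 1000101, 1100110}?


Comparing all pairs, minimum distance: 1
Can detect 0 errors, correct 0 errors

1


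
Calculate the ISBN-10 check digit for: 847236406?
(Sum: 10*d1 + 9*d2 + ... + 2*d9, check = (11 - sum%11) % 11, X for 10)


Weighted sum: 262
262 mod 11 = 9

Check digit: 2


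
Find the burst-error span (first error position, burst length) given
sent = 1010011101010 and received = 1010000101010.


XOR: 0000011000000

Burst at position 5, length 2


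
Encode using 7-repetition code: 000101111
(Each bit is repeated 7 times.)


Each bit -> 7 copies

000000000000000000000111111100000001111111111111111111111111111


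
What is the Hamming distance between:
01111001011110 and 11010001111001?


XOR: 10101000100111
Count of 1s: 7

7


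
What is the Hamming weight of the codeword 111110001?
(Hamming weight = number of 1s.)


Counting 1s in 111110001

6


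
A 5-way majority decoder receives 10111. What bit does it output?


Ones: 4 out of 5
Threshold: 3

1 (4/5 voted 1)


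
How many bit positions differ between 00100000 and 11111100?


XOR: 11011100
Count of 1s: 5

5


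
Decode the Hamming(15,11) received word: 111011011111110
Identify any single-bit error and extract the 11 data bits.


Syndrome = 12: error at position 12

Data: 11101110110 (corrected bit 12)


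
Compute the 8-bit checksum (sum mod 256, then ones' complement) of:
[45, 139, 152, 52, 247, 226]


Sum = 861 mod 256 = 93
Complement = 162

162


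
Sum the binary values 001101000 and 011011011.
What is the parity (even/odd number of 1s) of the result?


001101000 = 104
011011011 = 219
Sum = 323 = 101000011
1s count = 4

even parity (4 ones in 101000011)


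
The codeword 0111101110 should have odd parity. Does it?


Number of 1s: 7

Yes, parity is correct (7 ones)


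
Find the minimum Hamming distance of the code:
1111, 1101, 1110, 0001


Comparing all pairs, minimum distance: 1
Can detect 0 errors, correct 0 errors

1


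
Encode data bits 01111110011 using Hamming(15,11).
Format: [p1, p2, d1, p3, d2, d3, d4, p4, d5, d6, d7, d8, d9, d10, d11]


Parity bits: p1=1, p2=0, p3=1, p4=1

100111111110011


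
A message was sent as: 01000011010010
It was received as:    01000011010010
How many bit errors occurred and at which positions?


XOR: 00000000000000

0 errors (received matches sent)


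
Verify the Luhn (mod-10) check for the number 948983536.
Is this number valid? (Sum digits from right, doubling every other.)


Luhn sum = 65
65 mod 10 = 5

Invalid (Luhn sum mod 10 = 5)


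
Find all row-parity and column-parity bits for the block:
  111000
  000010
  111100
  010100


Row parities: 1100
Column parities: 010010

Row P: 1100, Col P: 010010, Corner: 0


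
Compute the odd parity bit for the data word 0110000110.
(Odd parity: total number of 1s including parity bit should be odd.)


Number of 1s in data: 4
Parity bit: 1

1


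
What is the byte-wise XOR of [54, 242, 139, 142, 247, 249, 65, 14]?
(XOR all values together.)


XOR chain: 54 ^ 242 ^ 139 ^ 142 ^ 247 ^ 249 ^ 65 ^ 14 = 128

128


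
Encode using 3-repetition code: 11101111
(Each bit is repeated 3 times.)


Each bit -> 3 copies

111111111000111111111111


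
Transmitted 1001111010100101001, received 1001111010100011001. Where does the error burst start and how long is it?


XOR: 0000000000000110000

Burst at position 13, length 2


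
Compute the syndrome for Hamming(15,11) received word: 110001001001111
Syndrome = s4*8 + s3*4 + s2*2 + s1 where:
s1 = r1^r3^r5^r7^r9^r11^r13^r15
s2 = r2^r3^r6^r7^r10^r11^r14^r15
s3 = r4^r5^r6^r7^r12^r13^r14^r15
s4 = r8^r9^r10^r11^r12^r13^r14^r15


s1=0, s2=0, s3=1, s4=1

Syndrome = 12 (error at position 12)


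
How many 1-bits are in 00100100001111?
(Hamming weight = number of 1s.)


Counting 1s in 00100100001111

6


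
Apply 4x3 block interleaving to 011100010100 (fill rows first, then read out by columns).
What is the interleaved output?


Matrix:
  011
  100
  010
  100
Read columns: 010110101000

010110101000


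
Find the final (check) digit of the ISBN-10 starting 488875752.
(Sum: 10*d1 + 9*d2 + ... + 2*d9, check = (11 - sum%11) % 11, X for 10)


Weighted sum: 346
346 mod 11 = 5

Check digit: 6


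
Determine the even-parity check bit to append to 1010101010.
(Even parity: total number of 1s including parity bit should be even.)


Number of 1s in data: 5
Parity bit: 1

1


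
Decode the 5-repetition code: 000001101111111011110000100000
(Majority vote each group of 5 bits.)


Groups: 00000, 11011, 11111, 01111, 00001, 00000
Majority votes: 011100

011100


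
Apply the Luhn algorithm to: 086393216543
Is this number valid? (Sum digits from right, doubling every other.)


Luhn sum = 50
50 mod 10 = 0

Valid (Luhn sum mod 10 = 0)


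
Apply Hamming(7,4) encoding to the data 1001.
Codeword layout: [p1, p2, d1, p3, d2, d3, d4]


Parity bits: p1=0, p2=0, p3=1

0011001


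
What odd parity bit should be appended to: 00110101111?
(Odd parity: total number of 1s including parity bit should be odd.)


Number of 1s in data: 7
Parity bit: 0

0


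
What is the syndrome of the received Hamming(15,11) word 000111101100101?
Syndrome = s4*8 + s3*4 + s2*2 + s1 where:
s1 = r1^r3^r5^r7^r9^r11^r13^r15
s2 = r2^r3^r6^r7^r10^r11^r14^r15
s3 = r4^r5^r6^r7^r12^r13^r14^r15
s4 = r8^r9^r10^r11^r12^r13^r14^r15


s1=1, s2=0, s3=0, s4=0

Syndrome = 1 (error at position 1)


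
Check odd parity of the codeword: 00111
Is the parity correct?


Number of 1s: 3

Yes, parity is correct (3 ones)


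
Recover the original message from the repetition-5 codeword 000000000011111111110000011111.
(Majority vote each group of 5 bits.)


Groups: 00000, 00000, 11111, 11111, 00000, 11111
Majority votes: 001101

001101


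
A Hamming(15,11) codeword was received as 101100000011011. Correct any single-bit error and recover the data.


Syndrome = 0: no error detected

Data: 10000011011 (no errors)


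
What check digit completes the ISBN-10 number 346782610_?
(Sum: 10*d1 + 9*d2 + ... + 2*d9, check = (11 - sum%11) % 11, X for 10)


Weighted sum: 248
248 mod 11 = 6

Check digit: 5


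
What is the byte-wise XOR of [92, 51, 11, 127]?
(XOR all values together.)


XOR chain: 92 ^ 51 ^ 11 ^ 127 = 27

27


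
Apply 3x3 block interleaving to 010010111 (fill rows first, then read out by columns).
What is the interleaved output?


Matrix:
  010
  010
  111
Read columns: 001111001

001111001


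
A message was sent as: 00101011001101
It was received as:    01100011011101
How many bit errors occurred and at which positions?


XOR: 01001000010000

3 error(s) at position(s): 1, 4, 9


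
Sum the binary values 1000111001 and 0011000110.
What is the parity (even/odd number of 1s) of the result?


1000111001 = 569
0011000110 = 198
Sum = 767 = 1011111111
1s count = 9

odd parity (9 ones in 1011111111)


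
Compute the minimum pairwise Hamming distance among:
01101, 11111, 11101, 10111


Comparing all pairs, minimum distance: 1
Can detect 0 errors, correct 0 errors

1


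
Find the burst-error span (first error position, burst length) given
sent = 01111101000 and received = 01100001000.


XOR: 00011100000

Burst at position 3, length 3


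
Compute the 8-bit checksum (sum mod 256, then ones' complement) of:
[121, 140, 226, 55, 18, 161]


Sum = 721 mod 256 = 209
Complement = 46

46


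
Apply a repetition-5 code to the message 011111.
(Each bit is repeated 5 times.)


Each bit -> 5 copies

000001111111111111111111111111


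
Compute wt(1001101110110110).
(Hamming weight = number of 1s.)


Counting 1s in 1001101110110110

10


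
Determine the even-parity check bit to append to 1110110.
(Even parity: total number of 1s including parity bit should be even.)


Number of 1s in data: 5
Parity bit: 1

1


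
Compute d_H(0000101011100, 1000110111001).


XOR: 1000011100101
Count of 1s: 6

6


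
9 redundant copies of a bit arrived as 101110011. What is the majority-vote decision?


Ones: 6 out of 9
Threshold: 5

1 (6/9 voted 1)


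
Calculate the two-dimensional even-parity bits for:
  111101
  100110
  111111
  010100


Row parities: 1100
Column parities: 110000

Row P: 1100, Col P: 110000, Corner: 0


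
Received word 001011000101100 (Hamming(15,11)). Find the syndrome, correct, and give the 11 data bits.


Syndrome = 11: error at position 11

Data: 11100111100 (corrected bit 11)


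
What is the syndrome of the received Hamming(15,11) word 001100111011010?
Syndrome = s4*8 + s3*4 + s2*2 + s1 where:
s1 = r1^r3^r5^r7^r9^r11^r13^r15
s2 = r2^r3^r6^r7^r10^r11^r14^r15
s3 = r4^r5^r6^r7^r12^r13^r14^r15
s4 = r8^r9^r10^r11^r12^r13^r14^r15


s1=0, s2=0, s3=0, s4=1

Syndrome = 8 (error at position 8)


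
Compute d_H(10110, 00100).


XOR: 10010
Count of 1s: 2

2


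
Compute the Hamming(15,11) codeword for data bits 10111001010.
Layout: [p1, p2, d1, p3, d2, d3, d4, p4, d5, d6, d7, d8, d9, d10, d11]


Parity bits: p1=1, p2=0, p3=0, p4=1

101001111001010


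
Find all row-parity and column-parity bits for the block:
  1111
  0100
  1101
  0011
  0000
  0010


Row parities: 011001
Column parities: 0111

Row P: 011001, Col P: 0111, Corner: 1


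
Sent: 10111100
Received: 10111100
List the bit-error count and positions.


XOR: 00000000

0 errors (received matches sent)


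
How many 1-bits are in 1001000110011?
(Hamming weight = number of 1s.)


Counting 1s in 1001000110011

6


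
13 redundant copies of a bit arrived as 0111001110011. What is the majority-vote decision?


Ones: 8 out of 13
Threshold: 7

1 (8/13 voted 1)


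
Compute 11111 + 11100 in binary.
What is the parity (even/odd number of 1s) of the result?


11111 = 31
11100 = 28
Sum = 59 = 111011
1s count = 5

odd parity (5 ones in 111011)


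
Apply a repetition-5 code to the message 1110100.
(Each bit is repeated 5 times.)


Each bit -> 5 copies

11111111111111100000111110000000000


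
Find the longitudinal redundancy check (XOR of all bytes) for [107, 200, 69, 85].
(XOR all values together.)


XOR chain: 107 ^ 200 ^ 69 ^ 85 = 179

179


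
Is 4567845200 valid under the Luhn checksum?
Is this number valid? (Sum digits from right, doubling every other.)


Luhn sum = 37
37 mod 10 = 7

Invalid (Luhn sum mod 10 = 7)


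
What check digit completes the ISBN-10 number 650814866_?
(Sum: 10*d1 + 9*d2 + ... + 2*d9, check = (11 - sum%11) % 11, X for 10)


Weighted sum: 249
249 mod 11 = 7

Check digit: 4


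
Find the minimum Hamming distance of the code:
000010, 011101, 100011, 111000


Comparing all pairs, minimum distance: 2
Can detect 1 errors, correct 0 errors

2


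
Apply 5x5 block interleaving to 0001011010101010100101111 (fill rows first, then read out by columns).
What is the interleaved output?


Matrix:
  00010
  11010
  10101
  01001
  01111
Read columns: 0110001011001011100100111

0110001011001011100100111


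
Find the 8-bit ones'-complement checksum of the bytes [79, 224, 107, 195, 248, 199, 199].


Sum = 1251 mod 256 = 227
Complement = 28

28


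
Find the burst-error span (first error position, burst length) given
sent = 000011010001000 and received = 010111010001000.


XOR: 010100000000000

Burst at position 1, length 3


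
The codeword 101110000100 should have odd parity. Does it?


Number of 1s: 5

Yes, parity is correct (5 ones)


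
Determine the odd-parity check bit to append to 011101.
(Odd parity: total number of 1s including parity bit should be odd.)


Number of 1s in data: 4
Parity bit: 1

1


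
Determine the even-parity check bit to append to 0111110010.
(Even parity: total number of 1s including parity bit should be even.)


Number of 1s in data: 6
Parity bit: 0

0


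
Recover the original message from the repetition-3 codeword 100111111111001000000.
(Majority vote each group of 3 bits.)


Groups: 100, 111, 111, 111, 001, 000, 000
Majority votes: 0111000

0111000


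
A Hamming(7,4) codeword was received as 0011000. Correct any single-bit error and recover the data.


Syndrome = 7: error at position 7

Data: 1001 (corrected bit 7)


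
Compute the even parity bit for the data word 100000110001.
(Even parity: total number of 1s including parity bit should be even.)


Number of 1s in data: 4
Parity bit: 0

0


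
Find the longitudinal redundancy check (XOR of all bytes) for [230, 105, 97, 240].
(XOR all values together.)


XOR chain: 230 ^ 105 ^ 97 ^ 240 = 30

30


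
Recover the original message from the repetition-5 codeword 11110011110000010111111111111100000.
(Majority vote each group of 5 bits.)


Groups: 11110, 01111, 00000, 10111, 11111, 11111, 00000
Majority votes: 1101110

1101110


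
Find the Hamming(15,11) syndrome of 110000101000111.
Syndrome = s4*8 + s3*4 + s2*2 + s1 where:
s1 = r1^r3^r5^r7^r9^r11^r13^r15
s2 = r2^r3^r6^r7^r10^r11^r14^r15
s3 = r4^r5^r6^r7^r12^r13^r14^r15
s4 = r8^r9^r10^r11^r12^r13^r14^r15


s1=1, s2=0, s3=0, s4=0

Syndrome = 1 (error at position 1)


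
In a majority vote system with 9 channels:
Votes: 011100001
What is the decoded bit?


Ones: 4 out of 9
Threshold: 5

0 (4/9 voted 1)


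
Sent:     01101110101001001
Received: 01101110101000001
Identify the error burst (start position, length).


XOR: 00000000000001000

Burst at position 13, length 1


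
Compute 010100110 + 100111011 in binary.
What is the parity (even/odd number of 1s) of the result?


010100110 = 166
100111011 = 315
Sum = 481 = 111100001
1s count = 5

odd parity (5 ones in 111100001)


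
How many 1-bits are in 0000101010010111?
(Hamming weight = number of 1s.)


Counting 1s in 0000101010010111

7


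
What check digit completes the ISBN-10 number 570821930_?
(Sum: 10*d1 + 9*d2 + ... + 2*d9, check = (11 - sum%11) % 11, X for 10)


Weighted sum: 231
231 mod 11 = 0

Check digit: 0


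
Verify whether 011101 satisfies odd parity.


Number of 1s: 4

No, parity error (4 ones)


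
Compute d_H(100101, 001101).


XOR: 101000
Count of 1s: 2

2


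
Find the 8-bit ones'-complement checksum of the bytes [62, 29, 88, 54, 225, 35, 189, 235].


Sum = 917 mod 256 = 149
Complement = 106

106


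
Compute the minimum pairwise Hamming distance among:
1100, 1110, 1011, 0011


Comparing all pairs, minimum distance: 1
Can detect 0 errors, correct 0 errors

1


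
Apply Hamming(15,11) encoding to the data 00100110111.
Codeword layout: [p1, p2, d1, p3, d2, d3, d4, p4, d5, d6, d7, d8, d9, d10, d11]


Parity bits: p1=1, p2=1, p3=0, p4=1

110001010110111


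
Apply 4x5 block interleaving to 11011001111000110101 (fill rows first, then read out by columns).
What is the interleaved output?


Matrix:
  11011
  00111
  10001
  10101
Read columns: 10111000010111001111

10111000010111001111


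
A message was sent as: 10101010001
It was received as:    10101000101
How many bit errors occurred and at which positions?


XOR: 00000010100

2 error(s) at position(s): 6, 8


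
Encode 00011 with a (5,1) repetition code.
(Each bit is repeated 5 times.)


Each bit -> 5 copies

0000000000000001111111111


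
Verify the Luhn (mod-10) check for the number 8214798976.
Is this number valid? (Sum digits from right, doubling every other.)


Luhn sum = 56
56 mod 10 = 6

Invalid (Luhn sum mod 10 = 6)


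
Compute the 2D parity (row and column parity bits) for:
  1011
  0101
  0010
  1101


Row parities: 1011
Column parities: 0001

Row P: 1011, Col P: 0001, Corner: 1


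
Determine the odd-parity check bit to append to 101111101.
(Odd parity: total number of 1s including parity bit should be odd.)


Number of 1s in data: 7
Parity bit: 0

0


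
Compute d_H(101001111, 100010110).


XOR: 001011001
Count of 1s: 4

4


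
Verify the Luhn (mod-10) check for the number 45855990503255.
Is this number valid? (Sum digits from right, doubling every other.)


Luhn sum = 59
59 mod 10 = 9

Invalid (Luhn sum mod 10 = 9)


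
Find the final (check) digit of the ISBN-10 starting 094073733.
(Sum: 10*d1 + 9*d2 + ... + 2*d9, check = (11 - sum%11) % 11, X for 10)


Weighted sum: 213
213 mod 11 = 4

Check digit: 7


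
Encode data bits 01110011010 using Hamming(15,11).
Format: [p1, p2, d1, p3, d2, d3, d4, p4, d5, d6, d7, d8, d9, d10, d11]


Parity bits: p1=1, p2=0, p3=1, p4=1

100111110011010


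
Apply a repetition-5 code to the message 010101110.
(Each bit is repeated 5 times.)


Each bit -> 5 copies

000001111100000111110000011111111111111100000


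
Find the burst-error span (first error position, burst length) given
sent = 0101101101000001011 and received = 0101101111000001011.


XOR: 0000000010000000000

Burst at position 8, length 1


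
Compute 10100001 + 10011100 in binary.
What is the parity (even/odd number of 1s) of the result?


10100001 = 161
10011100 = 156
Sum = 317 = 100111101
1s count = 6

even parity (6 ones in 100111101)


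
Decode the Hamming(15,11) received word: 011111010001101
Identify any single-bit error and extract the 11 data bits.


Syndrome = 0: no error detected

Data: 11100001101 (no errors)


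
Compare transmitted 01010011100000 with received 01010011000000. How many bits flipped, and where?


XOR: 00000000100000

1 error(s) at position(s): 8


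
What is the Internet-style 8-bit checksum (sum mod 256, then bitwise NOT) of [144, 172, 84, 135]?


Sum = 535 mod 256 = 23
Complement = 232

232


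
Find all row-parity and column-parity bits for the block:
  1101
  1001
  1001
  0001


Row parities: 1001
Column parities: 1100

Row P: 1001, Col P: 1100, Corner: 0


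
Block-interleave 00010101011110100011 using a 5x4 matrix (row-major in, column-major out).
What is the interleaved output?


Matrix:
  0001
  0101
  0111
  1010
  0011
Read columns: 00010011000011111101

00010011000011111101


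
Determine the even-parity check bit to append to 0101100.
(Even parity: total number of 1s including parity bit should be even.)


Number of 1s in data: 3
Parity bit: 1

1


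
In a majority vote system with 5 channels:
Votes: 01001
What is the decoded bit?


Ones: 2 out of 5
Threshold: 3

0 (2/5 voted 1)


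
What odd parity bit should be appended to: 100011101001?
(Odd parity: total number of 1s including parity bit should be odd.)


Number of 1s in data: 6
Parity bit: 1

1


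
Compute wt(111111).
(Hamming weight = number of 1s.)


Counting 1s in 111111

6


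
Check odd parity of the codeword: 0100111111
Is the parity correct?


Number of 1s: 7

Yes, parity is correct (7 ones)


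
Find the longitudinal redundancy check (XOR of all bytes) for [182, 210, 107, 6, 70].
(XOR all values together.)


XOR chain: 182 ^ 210 ^ 107 ^ 6 ^ 70 = 79

79


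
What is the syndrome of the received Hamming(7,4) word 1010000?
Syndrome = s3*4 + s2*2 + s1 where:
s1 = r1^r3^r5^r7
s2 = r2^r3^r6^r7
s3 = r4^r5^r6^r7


s1=0, s2=1, s3=0

Syndrome = 2 (error at position 2)


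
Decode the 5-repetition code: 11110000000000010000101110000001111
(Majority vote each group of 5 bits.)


Groups: 11110, 00000, 00000, 10000, 10111, 00000, 01111
Majority votes: 1000101

1000101


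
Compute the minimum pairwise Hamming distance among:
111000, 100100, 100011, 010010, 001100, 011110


Comparing all pairs, minimum distance: 2
Can detect 1 errors, correct 0 errors

2


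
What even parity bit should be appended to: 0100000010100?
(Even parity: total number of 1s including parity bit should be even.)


Number of 1s in data: 3
Parity bit: 1

1


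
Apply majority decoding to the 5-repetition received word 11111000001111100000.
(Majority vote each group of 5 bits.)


Groups: 11111, 00000, 11111, 00000
Majority votes: 1010

1010


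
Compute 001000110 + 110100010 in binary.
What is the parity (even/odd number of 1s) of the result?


001000110 = 70
110100010 = 418
Sum = 488 = 111101000
1s count = 5

odd parity (5 ones in 111101000)


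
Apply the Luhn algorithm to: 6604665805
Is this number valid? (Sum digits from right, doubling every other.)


Luhn sum = 36
36 mod 10 = 6

Invalid (Luhn sum mod 10 = 6)


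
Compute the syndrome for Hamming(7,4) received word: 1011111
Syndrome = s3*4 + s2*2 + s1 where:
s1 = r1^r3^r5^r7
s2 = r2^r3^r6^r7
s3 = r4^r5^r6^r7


s1=0, s2=1, s3=0

Syndrome = 2 (error at position 2)


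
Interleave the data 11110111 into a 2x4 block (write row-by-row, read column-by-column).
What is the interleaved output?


Matrix:
  1111
  0111
Read columns: 10111111

10111111


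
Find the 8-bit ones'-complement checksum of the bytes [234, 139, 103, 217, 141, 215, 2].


Sum = 1051 mod 256 = 27
Complement = 228

228


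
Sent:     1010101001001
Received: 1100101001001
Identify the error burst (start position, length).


XOR: 0110000000000

Burst at position 1, length 2


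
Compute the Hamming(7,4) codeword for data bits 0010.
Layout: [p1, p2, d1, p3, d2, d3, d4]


Parity bits: p1=0, p2=1, p3=1

0101010


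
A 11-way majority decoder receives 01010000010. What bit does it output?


Ones: 3 out of 11
Threshold: 6

0 (3/11 voted 1)


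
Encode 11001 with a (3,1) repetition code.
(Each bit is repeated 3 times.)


Each bit -> 3 copies

111111000000111


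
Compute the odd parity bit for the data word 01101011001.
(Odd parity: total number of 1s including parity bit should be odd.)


Number of 1s in data: 6
Parity bit: 1

1


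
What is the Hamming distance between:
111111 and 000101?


XOR: 111010
Count of 1s: 4

4


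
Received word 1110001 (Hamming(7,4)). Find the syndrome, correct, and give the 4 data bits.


Syndrome = 7: error at position 7

Data: 1000 (corrected bit 7)


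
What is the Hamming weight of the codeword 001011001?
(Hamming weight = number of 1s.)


Counting 1s in 001011001

4


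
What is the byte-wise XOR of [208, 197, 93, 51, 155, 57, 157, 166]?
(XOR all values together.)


XOR chain: 208 ^ 197 ^ 93 ^ 51 ^ 155 ^ 57 ^ 157 ^ 166 = 226

226


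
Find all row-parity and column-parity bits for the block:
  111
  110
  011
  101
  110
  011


Row parities: 100000
Column parities: 010

Row P: 100000, Col P: 010, Corner: 1


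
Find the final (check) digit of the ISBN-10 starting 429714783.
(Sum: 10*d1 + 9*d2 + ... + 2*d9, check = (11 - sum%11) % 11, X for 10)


Weighted sum: 263
263 mod 11 = 10

Check digit: 1


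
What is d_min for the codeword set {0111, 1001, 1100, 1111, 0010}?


Comparing all pairs, minimum distance: 1
Can detect 0 errors, correct 0 errors

1


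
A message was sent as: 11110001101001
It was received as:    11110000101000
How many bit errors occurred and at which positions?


XOR: 00000001000001

2 error(s) at position(s): 7, 13


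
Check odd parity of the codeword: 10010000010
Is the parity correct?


Number of 1s: 3

Yes, parity is correct (3 ones)


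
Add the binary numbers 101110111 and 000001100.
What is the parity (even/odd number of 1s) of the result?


101110111 = 375
000001100 = 12
Sum = 387 = 110000011
1s count = 4

even parity (4 ones in 110000011)


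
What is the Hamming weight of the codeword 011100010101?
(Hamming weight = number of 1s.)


Counting 1s in 011100010101

6


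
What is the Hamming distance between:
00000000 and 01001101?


XOR: 01001101
Count of 1s: 4

4
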